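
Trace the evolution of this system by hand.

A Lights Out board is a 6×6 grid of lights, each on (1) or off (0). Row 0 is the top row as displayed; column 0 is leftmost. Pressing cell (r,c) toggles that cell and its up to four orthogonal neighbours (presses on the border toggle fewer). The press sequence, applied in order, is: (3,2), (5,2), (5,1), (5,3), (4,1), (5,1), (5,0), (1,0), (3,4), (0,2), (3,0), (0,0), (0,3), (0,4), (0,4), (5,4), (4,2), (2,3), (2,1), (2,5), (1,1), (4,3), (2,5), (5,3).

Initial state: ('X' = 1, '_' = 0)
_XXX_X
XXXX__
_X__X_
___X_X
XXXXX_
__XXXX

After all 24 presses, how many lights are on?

[0] _XXX_X
XXXX__
_X__X_
___X_X
XXXXX_
__XXXX
[1] _XXX_X
XXXX__
_XX_X_
_XX__X
XX_XX_
__XXXX
[2] _XXX_X
XXXX__
_XX_X_
_XX__X
XXXXX_
_X__XX
[3] _XXX_X
XXXX__
_XX_X_
_XX__X
X_XXX_
X_X_XX
[4] _XXX_X
XXXX__
_XX_X_
_XX__X
X_X_X_
X__X_X
[5] _XXX_X
XXXX__
_XX_X_
__X__X
_X__X_
XX_X_X
[6] _XXX_X
XXXX__
_XX_X_
__X__X
____X_
__XX_X
[7] _XXX_X
XXXX__
_XX_X_
__X__X
X___X_
XXXX_X
[8] XXXX_X
__XX__
XXX_X_
__X__X
X___X_
XXXX_X
[9] XXXX_X
__XX__
XXX___
__XXX_
X_____
XXXX_X
[10] X____X
___X__
XXX___
__XXX_
X_____
XXXX_X
[11] X____X
___X__
_XX___
XXXXX_
______
XXXX_X
[12] _X___X
X__X__
_XX___
XXXXX_
______
XXXX_X
[13] _XXXXX
X_____
_XX___
XXXXX_
______
XXXX_X
[14] _XX___
X___X_
_XX___
XXXXX_
______
XXXX_X
[15] _XXXXX
X_____
_XX___
XXXXX_
______
XXXX_X
[16] _XXXXX
X_____
_XX___
XXXXX_
____X_
XXX_X_
[17] _XXXXX
X_____
_XX___
XX_XX_
_XXXX_
XX__X_
[18] _XXXXX
X__X__
_X_XX_
XX__X_
_XXXX_
XX__X_
[19] _XXXXX
XX_X__
X_XXX_
X___X_
_XXXX_
XX__X_
[20] _XXXXX
XX_X_X
X_XX_X
X___XX
_XXXX_
XX__X_
[21] __XXXX
__XX_X
XXXX_X
X___XX
_XXXX_
XX__X_
[22] __XXXX
__XX_X
XXXX_X
X__XXX
_X____
XX_XX_
[23] __XXXX
__XX__
XXXXX_
X__XX_
_X____
XX_XX_
[24] __XXXX
__XX__
XXXXX_
X__XX_
_X_X__
XXX___

19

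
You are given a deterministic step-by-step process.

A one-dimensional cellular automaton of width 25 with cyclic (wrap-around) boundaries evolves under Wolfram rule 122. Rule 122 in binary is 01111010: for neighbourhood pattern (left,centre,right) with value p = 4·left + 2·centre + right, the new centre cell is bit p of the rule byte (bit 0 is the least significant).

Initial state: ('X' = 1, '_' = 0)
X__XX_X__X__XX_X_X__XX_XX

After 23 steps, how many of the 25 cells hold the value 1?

11

t=0: X__XX_X__X__XX_X_X__XX_XX
t=1: XXXXXX_XX_XXXXX_X_XXXXXX_
t=2: X____XXXXXX___XX_XX____XX
t=3: XX__XX____XX_XXXXXXX__XX_
t=4: XXXXXXX__XXXXX_____XXXXXX
t=5: ______XXXX___XX___XX_____
t=6: _____XX__XX_XXXX_XXXX____
t=7: ____XXXXXXXXX__XXX__XX___
t=8: ___XX_______XXXX_XXXXXX__
t=9: __XXXX_____XX__XXX____XX_
t=10: _XX__XX___XXXXXX_XX__XXXX
t=11: XXXXXXXX_XX____XXXXXXX__X
t=12: _______XXXXX__XX_____XXXX
t=13: X_____XX___XXXXXX___XX__X
t=14: XX___XXXX_XX____XX_XXXXXX
t=15: _XX_XX__XXXXX__XXXXX_____
t=16: XXXXXXXXX___XXXX___XX____
t=17: X_______XX_XX__XX_XXXX__X
t=18: XX_____XXXXXXXXXXXX__XXXX
t=19: _XX___XX__________XXXX___
t=20: XXXX_XXXX________XX__XX__
t=21: X__XXX__XX______XXXXXXXXX
t=22: XXXX_XXXXXX____XX________
t=23: X__XXX____XX__XXXX______X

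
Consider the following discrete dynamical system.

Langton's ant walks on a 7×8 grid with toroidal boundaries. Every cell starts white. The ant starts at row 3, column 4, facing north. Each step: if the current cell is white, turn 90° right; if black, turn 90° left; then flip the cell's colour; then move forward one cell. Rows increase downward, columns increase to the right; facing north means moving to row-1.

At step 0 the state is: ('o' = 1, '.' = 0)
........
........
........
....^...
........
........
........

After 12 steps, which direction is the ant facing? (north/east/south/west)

north

gen 0: ........
........
........
....^...
........
........
........
gen 1: ........
........
........
....o>..
........
........
........
gen 2: ........
........
........
....oo..
.....v..
........
........
gen 3: ........
........
........
....oo..
....<o..
........
........
gen 4: ........
........
........
....^o..
....oo..
........
........
gen 5: ........
........
........
...<.o..
....oo..
........
........
gen 6: ........
........
...^....
...o.o..
....oo..
........
........
gen 7: ........
........
...o>...
...o.o..
....oo..
........
........
gen 8: ........
........
...oo...
...ovo..
....oo..
........
........
gen 9: ........
........
...oo...
...<oo..
....oo..
........
........
gen 10: ........
........
...oo...
....oo..
...voo..
........
........
gen 11: ........
........
...oo...
....oo..
..<ooo..
........
........
gen 12: ........
........
...oo...
..^.oo..
..oooo..
........
........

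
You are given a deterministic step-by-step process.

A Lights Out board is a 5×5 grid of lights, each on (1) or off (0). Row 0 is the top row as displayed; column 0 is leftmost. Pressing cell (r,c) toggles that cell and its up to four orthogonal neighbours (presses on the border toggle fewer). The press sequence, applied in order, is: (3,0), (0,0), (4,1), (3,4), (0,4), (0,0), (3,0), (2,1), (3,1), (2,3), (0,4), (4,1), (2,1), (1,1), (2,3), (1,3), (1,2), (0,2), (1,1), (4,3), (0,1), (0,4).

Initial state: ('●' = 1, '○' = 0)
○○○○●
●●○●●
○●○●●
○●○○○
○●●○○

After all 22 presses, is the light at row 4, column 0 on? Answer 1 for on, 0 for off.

0

k=0  ○○○○●
●●○●●
○●○●●
○●○○○
○●●○○
k=1  ○○○○●
●●○●●
●●○●●
●○○○○
●●●○○
k=2  ●●○○●
○●○●●
●●○●●
●○○○○
●●●○○
k=3  ●●○○●
○●○●●
●●○●●
●●○○○
○○○○○
k=4  ●●○○●
○●○●●
●●○●○
●●○●●
○○○○●
k=5  ●●○●○
○●○●○
●●○●○
●●○●●
○○○○●
k=6  ○○○●○
●●○●○
●●○●○
●●○●●
○○○○●
k=7  ○○○●○
●●○●○
○●○●○
○○○●●
●○○○●
k=8  ○○○●○
●○○●○
●○●●○
○●○●●
●○○○●
k=9  ○○○●○
●○○●○
●●●●○
●○●●●
●●○○●
k=10  ○○○●○
●○○○○
●●○○●
●○●○●
●●○○●
k=11  ○○○○●
●○○○●
●●○○●
●○●○●
●●○○●
k=12  ○○○○●
●○○○●
●●○○●
●●●○●
○○●○●
k=13  ○○○○●
●●○○●
○○●○●
●○●○●
○○●○●
k=14  ○●○○●
○○●○●
○●●○●
●○●○●
○○●○●
k=15  ○●○○●
○○●●●
○●○●○
●○●●●
○○●○●
k=16  ○●○●●
○○○○○
○●○○○
●○●●●
○○●○●
k=17  ○●●●●
○●●●○
○●●○○
●○●●●
○○●○●
k=18  ○○○○●
○●○●○
○●●○○
●○●●●
○○●○●
k=19  ○●○○●
●○●●○
○○●○○
●○●●●
○○●○●
k=20  ○●○○●
●○●●○
○○●○○
●○●○●
○○○●○
k=21  ●○●○●
●●●●○
○○●○○
●○●○●
○○○●○
k=22  ●○●●○
●●●●●
○○●○○
●○●○●
○○○●○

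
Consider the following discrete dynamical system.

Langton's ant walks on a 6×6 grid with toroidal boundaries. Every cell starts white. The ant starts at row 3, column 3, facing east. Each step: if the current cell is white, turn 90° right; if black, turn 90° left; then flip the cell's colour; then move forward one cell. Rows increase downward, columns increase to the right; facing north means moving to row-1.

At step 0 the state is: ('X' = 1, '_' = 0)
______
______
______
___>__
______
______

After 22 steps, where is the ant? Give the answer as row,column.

0,2

t=0: ______
______
______
___>__
______
______
t=1: ______
______
______
___X__
___v__
______
t=2: ______
______
______
___X__
__<X__
______
t=3: ______
______
______
__^X__
__XX__
______
t=4: ______
______
______
__X>__
__XX__
______
t=5: ______
______
___^__
__X___
__XX__
______
t=6: ______
______
___X>_
__X___
__XX__
______
t=7: ______
______
___XX_
__X_v_
__XX__
______
t=8: ______
______
___XX_
__X<X_
__XX__
______
t=9: ______
______
___^X_
__XXX_
__XX__
______
t=10: ______
______
__<_X_
__XXX_
__XX__
______
t=11: ______
__^___
__X_X_
__XXX_
__XX__
______
t=12: ______
__X>__
__X_X_
__XXX_
__XX__
______
t=13: ______
__XX__
__XvX_
__XXX_
__XX__
______
t=14: ______
__XX__
__<XX_
__XXX_
__XX__
______
t=15: ______
__XX__
___XX_
__vXX_
__XX__
______
t=16: ______
__XX__
___XX_
___>X_
__XX__
______
t=17: ______
__XX__
___^X_
____X_
__XX__
______
t=18: ______
__XX__
__<_X_
____X_
__XX__
______
t=19: ______
__^X__
__X_X_
____X_
__XX__
______
t=20: ______
_<_X__
__X_X_
____X_
__XX__
______
t=21: _^____
_X_X__
__X_X_
____X_
__XX__
______
t=22: _X>___
_X_X__
__X_X_
____X_
__XX__
______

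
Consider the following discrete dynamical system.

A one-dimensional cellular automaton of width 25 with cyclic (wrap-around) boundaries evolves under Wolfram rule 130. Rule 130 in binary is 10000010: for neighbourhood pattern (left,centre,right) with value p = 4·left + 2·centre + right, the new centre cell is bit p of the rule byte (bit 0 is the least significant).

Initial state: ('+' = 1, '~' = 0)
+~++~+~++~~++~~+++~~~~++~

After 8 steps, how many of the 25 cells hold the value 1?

step 0: +~++~+~++~~++~~+++~~~~++~
step 1: ~~~~~~~~~~+~~~+~+~~~~+~~~
step 2: ~~~~~~~~~+~~~+~~~~~~+~~~~
step 3: ~~~~~~~~+~~~+~~~~~~+~~~~~
step 4: ~~~~~~~+~~~+~~~~~~+~~~~~~
step 5: ~~~~~~+~~~+~~~~~~+~~~~~~~
step 6: ~~~~~+~~~+~~~~~~+~~~~~~~~
step 7: ~~~~+~~~+~~~~~~+~~~~~~~~~
step 8: ~~~+~~~+~~~~~~+~~~~~~~~~~

3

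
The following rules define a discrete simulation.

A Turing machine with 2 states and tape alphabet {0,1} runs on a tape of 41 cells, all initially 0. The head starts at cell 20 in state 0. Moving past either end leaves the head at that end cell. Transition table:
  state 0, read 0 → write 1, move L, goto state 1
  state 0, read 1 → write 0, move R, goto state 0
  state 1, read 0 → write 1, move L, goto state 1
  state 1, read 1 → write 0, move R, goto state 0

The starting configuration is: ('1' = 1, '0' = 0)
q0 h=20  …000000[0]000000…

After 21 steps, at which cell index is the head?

0

0) q0 h=20  …000000[0]000000…
1) q1 h=19  …000000[0]100000…
2) q1 h=18  …000000[0]110000…
3) q1 h=17  …000000[0]111000…
4) q1 h=16  …000000[0]111100…
5) q1 h=15  …000000[0]111110…
6) q1 h=14  …000000[0]111111…
7) q1 h=13  …000000[0]111111…
8) q1 h=12  …000000[0]111111…
9) q1 h=11  …000000[0]111111…
10) q1 h=10  …000000[0]111111…
11) q1 h= 9  …000000[0]111111…
12) q1 h= 8  …000000[0]111111…
13) q1 h= 7  …000000[0]111111…
14) q1 h= 6  |000000[0]111111…
15) q1 h= 5  |00000[0]111111…
16) q1 h= 4  |0000[0]111111…
17) q1 h= 3  |000[0]111111…
18) q1 h= 2  |00[0]111111…
19) q1 h= 1  |0[0]111111…
20) q1 h= 0  |[0]111111…
21) q1 h= 0  |[1]111111…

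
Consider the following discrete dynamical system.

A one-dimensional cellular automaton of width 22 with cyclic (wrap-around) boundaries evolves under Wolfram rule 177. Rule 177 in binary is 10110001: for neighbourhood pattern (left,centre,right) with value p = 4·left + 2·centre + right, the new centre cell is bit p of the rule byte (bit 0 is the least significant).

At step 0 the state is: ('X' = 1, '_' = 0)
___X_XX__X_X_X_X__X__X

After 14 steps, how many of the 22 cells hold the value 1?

8

t=0: ___X_XX__X_X_X_X__X__X
t=1: XX__X__X__X_X_X_X__X__
t=2: __X__X__X__X_X_X_X__X_
t=3: X__X__X__X__X_X_X_X__X
t=4: _X__X__X__X__X_X_X_X__
t=5: __X__X__X__X__X_X_X_XX
t=6: X__X__X__X__X__X_X_X__
t=7: _X__X__X__X__X__X_X_X_
t=8: __X__X__X__X__X__X_X_X
t=9: X__X__X__X__X__X__X_X_
t=10: _X__X__X__X__X__X__X_X
t=11: X_X__X__X__X__X__X__X_
t=12: _X_X__X__X__X__X__X__X
t=13: X_X_X__X__X__X__X__X__
t=14: _X_X_X__X__X__X__X__X_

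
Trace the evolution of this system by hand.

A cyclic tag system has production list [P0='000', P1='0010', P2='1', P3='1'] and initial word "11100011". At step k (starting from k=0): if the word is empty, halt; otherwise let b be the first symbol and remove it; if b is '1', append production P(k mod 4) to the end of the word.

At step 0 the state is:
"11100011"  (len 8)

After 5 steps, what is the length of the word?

11

[0] "11100011"  (len 8)
[1] "1100011000"  (len 10)
[2] "1000110000010"  (len 13)
[3] "0001100000101"  (len 13)
[4] "001100000101"  (len 12)
[5] "01100000101"  (len 11)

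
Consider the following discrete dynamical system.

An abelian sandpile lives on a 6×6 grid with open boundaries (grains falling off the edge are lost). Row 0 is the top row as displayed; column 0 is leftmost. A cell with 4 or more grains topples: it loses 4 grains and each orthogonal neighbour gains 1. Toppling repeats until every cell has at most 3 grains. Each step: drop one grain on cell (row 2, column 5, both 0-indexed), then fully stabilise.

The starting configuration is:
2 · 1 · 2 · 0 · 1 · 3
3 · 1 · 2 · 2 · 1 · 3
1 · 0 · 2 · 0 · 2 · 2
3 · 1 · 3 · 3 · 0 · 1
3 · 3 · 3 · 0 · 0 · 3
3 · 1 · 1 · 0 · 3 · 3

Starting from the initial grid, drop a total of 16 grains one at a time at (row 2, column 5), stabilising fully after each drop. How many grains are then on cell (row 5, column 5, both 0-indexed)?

1

t=0: 2 · 1 · 2 · 0 · 1 · 3
3 · 1 · 2 · 2 · 1 · 3
1 · 0 · 2 · 0 · 2 · 2
3 · 1 · 3 · 3 · 0 · 1
3 · 3 · 3 · 0 · 0 · 3
3 · 1 · 1 · 0 · 3 · 3
t=1: 2 · 1 · 2 · 0 · 1 · 3
3 · 1 · 2 · 2 · 1 · 3
1 · 0 · 2 · 0 · 2 · 3
3 · 1 · 3 · 3 · 0 · 1
3 · 3 · 3 · 0 · 0 · 3
3 · 1 · 1 · 0 · 3 · 3
t=2: 2 · 1 · 2 · 0 · 2 · 0
3 · 1 · 2 · 2 · 2 · 1
1 · 0 · 2 · 0 · 3 · 1
3 · 1 · 3 · 3 · 0 · 2
3 · 3 · 3 · 0 · 0 · 3
3 · 1 · 1 · 0 · 3 · 3
t=3: 2 · 1 · 2 · 0 · 2 · 0
3 · 1 · 2 · 2 · 2 · 1
1 · 0 · 2 · 0 · 3 · 2
3 · 1 · 3 · 3 · 0 · 2
3 · 3 · 3 · 0 · 0 · 3
3 · 1 · 1 · 0 · 3 · 3
t=4: 2 · 1 · 2 · 0 · 2 · 0
3 · 1 · 2 · 2 · 2 · 1
1 · 0 · 2 · 0 · 3 · 3
3 · 1 · 3 · 3 · 0 · 2
3 · 3 · 3 · 0 · 0 · 3
3 · 1 · 1 · 0 · 3 · 3
t=5: 2 · 1 · 2 · 0 · 2 · 0
3 · 1 · 2 · 2 · 3 · 2
1 · 0 · 2 · 1 · 0 · 1
3 · 1 · 3 · 3 · 1 · 3
3 · 3 · 3 · 0 · 0 · 3
3 · 1 · 1 · 0 · 3 · 3
t=6: 2 · 1 · 2 · 0 · 2 · 0
3 · 1 · 2 · 2 · 3 · 2
1 · 0 · 2 · 1 · 0 · 2
3 · 1 · 3 · 3 · 1 · 3
3 · 3 · 3 · 0 · 0 · 3
3 · 1 · 1 · 0 · 3 · 3
t=7: 2 · 1 · 2 · 0 · 2 · 0
3 · 1 · 2 · 2 · 3 · 2
1 · 0 · 2 · 1 · 0 · 3
3 · 1 · 3 · 3 · 1 · 3
3 · 3 · 3 · 0 · 0 · 3
3 · 1 · 1 · 0 · 3 · 3
t=8: 2 · 1 · 2 · 0 · 2 · 0
3 · 1 · 2 · 2 · 3 · 3
1 · 0 · 2 · 1 · 1 · 1
3 · 1 · 3 · 3 · 2 · 1
3 · 3 · 3 · 0 · 2 · 1
3 · 1 · 1 · 1 · 0 · 1
t=9: 2 · 1 · 2 · 0 · 2 · 0
3 · 1 · 2 · 2 · 3 · 3
1 · 0 · 2 · 1 · 1 · 2
3 · 1 · 3 · 3 · 2 · 1
3 · 3 · 3 · 0 · 2 · 1
3 · 1 · 1 · 1 · 0 · 1
t=10: 2 · 1 · 2 · 0 · 2 · 0
3 · 1 · 2 · 2 · 3 · 3
1 · 0 · 2 · 1 · 1 · 3
3 · 1 · 3 · 3 · 2 · 1
3 · 3 · 3 · 0 · 2 · 1
3 · 1 · 1 · 1 · 0 · 1
t=11: 2 · 1 · 2 · 0 · 3 · 1
3 · 1 · 2 · 3 · 0 · 1
1 · 0 · 2 · 1 · 3 · 1
3 · 1 · 3 · 3 · 2 · 2
3 · 3 · 3 · 0 · 2 · 1
3 · 1 · 1 · 1 · 0 · 1
t=12: 2 · 1 · 2 · 0 · 3 · 1
3 · 1 · 2 · 3 · 0 · 1
1 · 0 · 2 · 1 · 3 · 2
3 · 1 · 3 · 3 · 2 · 2
3 · 3 · 3 · 0 · 2 · 1
3 · 1 · 1 · 1 · 0 · 1
t=13: 2 · 1 · 2 · 0 · 3 · 1
3 · 1 · 2 · 3 · 0 · 1
1 · 0 · 2 · 1 · 3 · 3
3 · 1 · 3 · 3 · 2 · 2
3 · 3 · 3 · 0 · 2 · 1
3 · 1 · 1 · 1 · 0 · 1
t=14: 2 · 1 · 2 · 0 · 3 · 1
3 · 1 · 2 · 3 · 1 · 2
1 · 0 · 2 · 2 · 0 · 1
3 · 1 · 3 · 3 · 3 · 3
3 · 3 · 3 · 0 · 2 · 1
3 · 1 · 1 · 1 · 0 · 1
t=15: 2 · 1 · 2 · 0 · 3 · 1
3 · 1 · 2 · 3 · 1 · 2
1 · 0 · 2 · 2 · 0 · 2
3 · 1 · 3 · 3 · 3 · 3
3 · 3 · 3 · 0 · 2 · 1
3 · 1 · 1 · 1 · 0 · 1
t=16: 2 · 1 · 2 · 0 · 3 · 1
3 · 1 · 2 · 3 · 1 · 2
1 · 0 · 2 · 2 · 0 · 3
3 · 1 · 3 · 3 · 3 · 3
3 · 3 · 3 · 0 · 2 · 1
3 · 1 · 1 · 1 · 0 · 1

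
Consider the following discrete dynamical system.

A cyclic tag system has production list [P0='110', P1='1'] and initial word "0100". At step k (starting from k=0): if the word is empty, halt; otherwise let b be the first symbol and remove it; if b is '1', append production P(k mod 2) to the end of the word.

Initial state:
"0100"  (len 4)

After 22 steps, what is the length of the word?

10

step 0: "0100"  (len 4)
step 1: "100"  (len 3)
step 2: "001"  (len 3)
step 3: "01"  (len 2)
step 4: "1"  (len 1)
step 5: "110"  (len 3)
step 6: "101"  (len 3)
step 7: "01110"  (len 5)
step 8: "1110"  (len 4)
step 9: "110110"  (len 6)
step 10: "101101"  (len 6)
step 11: "01101110"  (len 8)
step 12: "1101110"  (len 7)
step 13: "101110110"  (len 9)
step 14: "011101101"  (len 9)
step 15: "11101101"  (len 8)
step 16: "11011011"  (len 8)
step 17: "1011011110"  (len 10)
step 18: "0110111101"  (len 10)
step 19: "110111101"  (len 9)
step 20: "101111011"  (len 9)
step 21: "01111011110"  (len 11)
step 22: "1111011110"  (len 10)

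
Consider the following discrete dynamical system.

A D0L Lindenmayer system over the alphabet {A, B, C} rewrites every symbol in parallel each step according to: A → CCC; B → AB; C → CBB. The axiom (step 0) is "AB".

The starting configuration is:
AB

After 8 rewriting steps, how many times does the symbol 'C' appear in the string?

1302

t=0: AB
t=1: CCCAB
t=2: CBBCBBCBBCCCAB
t=3: CBBABABCBBABABCBBABABCBBCBBCBBCCCAB
t=4: CBBABABCCCABCCCABCBBABABCCCABCCCABCBBABABCCCABCCCABCBBABABCBBABABCBBABABCBBCBBCBBCCCAB
t=5: CBBABABCCCABCCCABCBBCBBCBBCCCABCBBCBBCBBCCCABCBBABABCCCABC…BCCCABCBBABABCCCABCCCABCBBABABCBBABABCBBABABCBBCBBCBBCCCAB  (len 221)
t=6: CBBABABCCCABCCCABCBBCBBCBBCCCABCBBCBBCBBCCCABCBBABABCBBABA…BCCCABCBBABABCCCABCCCABCBBABABCBBABABCBBABABCBBCBBCBBCCCAB  (len 566)
t=7: CBBABABCCCABCCCABCBBCBBCBBCCCABCBBCBBCBBCCCABCBBABABCBBABA…BCCCABCBBABABCCCABCCCABCBBABABCBBABABCBBABABCBBCBBCBBCCCAB  (len 1427)
t=8: CBBABABCCCABCCCABCBBCBBCBBCCCABCBBCBBCBBCCCABCBBABABCBBABA…BCCCABCBBABABCCCABCCCABCBBABABCBBABABCBBABABCBBCBBCBBCCCAB  (len 3614)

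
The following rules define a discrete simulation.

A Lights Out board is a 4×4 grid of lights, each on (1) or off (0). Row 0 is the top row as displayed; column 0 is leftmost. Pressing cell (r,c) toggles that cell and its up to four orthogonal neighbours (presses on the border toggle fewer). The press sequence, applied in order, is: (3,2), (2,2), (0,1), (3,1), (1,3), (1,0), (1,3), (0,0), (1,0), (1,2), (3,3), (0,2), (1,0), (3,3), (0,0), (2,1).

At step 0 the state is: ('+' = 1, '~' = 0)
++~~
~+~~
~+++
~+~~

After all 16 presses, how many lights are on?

12

0) ++~~
~+~~
~+++
~+~~
1) ++~~
~+~~
~+~+
~~++
2) ++~~
~++~
~~+~
~~~+
3) ~~+~
~~+~
~~+~
~~~+
4) ~~+~
~~+~
~++~
++++
5) ~~++
~~~+
~+++
++++
6) +~++
++~+
++++
++++
7) +~+~
+++~
+++~
++++
8) ~++~
~++~
+++~
++++
9) +++~
+~+~
~++~
++++
10) ++~~
++~+
~+~~
++++
11) ++~~
++~+
~+~+
++~~
12) +~++
++++
~+~+
++~~
13) ~~++
~~++
++~+
++~~
14) ~~++
~~++
++~~
++++
15) ++++
+~++
++~~
++++
16) ++++
++++
~~+~
+~++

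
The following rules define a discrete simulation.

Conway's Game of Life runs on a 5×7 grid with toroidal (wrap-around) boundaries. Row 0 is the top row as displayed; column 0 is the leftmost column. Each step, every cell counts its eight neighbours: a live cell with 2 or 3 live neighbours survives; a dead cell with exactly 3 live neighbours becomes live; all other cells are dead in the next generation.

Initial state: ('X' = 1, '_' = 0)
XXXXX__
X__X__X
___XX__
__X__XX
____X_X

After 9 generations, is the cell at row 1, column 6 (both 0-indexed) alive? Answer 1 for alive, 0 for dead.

[0] XXXXX__
X__X__X
___XX__
__X__XX
____X_X
[1] _XX_X__
X____XX
X_XXX__
______X
____X_X
[2] _X_XX__
X____XX
XX_XX__
X___X_X
X__X___
[3] _XXXXX_
_____XX
_X_XX__
__X_XXX
XXXX_XX
[4] _______
XX____X
X_XX___
_______
_______
[5] X______
XXX___X
X_X___X
_______
_______
[6] X_____X
__X____
__X___X
_______
_______
[7] _______
XX____X
_______
_______
_______
[8] X______
X______
X______
_______
_______
[9] _______
XX____X
_______
_______
_______

1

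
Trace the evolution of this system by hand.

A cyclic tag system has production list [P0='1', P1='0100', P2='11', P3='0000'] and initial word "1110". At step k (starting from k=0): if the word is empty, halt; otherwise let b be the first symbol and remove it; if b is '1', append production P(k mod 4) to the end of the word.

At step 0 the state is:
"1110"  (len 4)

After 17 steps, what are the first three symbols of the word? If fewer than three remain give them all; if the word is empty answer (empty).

[0] "1110"  (len 4)
[1] "1101"  (len 4)
[2] "1010100"  (len 7)
[3] "01010011"  (len 8)
[4] "1010011"  (len 7)
[5] "0100111"  (len 7)
[6] "100111"  (len 6)
[7] "0011111"  (len 7)
[8] "011111"  (len 6)
[9] "11111"  (len 5)
[10] "11110100"  (len 8)
[11] "111010011"  (len 9)
[12] "110100110000"  (len 12)
[13] "101001100001"  (len 12)
[14] "010011000010100"  (len 15)
[15] "10011000010100"  (len 14)
[16] "00110000101000000"  (len 17)
[17] "0110000101000000"  (len 16)

011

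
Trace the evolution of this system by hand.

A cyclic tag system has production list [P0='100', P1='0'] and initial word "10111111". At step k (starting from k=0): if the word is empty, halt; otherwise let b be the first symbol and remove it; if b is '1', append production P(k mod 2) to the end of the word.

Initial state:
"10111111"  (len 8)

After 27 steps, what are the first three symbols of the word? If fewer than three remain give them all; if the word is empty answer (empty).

gen 0: "10111111"  (len 8)
gen 1: "0111111100"  (len 10)
gen 2: "111111100"  (len 9)
gen 3: "11111100100"  (len 11)
gen 4: "11111001000"  (len 11)
gen 5: "1111001000100"  (len 13)
gen 6: "1110010001000"  (len 13)
gen 7: "110010001000100"  (len 15)
gen 8: "100100010001000"  (len 15)
gen 9: "00100010001000100"  (len 17)
gen 10: "0100010001000100"  (len 16)
gen 11: "100010001000100"  (len 15)
gen 12: "000100010001000"  (len 15)
gen 13: "00100010001000"  (len 14)
gen 14: "0100010001000"  (len 13)
gen 15: "100010001000"  (len 12)
gen 16: "000100010000"  (len 12)
gen 17: "00100010000"  (len 11)
gen 18: "0100010000"  (len 10)
gen 19: "100010000"  (len 9)
gen 20: "000100000"  (len 9)
gen 21: "00100000"  (len 8)
gen 22: "0100000"  (len 7)
gen 23: "100000"  (len 6)
gen 24: "000000"  (len 6)
gen 25: "00000"  (len 5)
gen 26: "0000"  (len 4)
gen 27: "000"  (len 3)

000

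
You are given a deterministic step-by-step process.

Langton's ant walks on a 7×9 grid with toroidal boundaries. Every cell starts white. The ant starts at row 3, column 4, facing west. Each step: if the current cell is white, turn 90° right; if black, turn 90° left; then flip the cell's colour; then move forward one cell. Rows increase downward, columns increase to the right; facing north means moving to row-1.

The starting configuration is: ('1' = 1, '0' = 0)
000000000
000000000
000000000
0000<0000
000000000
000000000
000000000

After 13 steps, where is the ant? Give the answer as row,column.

step 0: 000000000
000000000
000000000
0000<0000
000000000
000000000
000000000
step 1: 000000000
000000000
0000^0000
000010000
000000000
000000000
000000000
step 2: 000000000
000000000
00001>000
000010000
000000000
000000000
000000000
step 3: 000000000
000000000
000011000
00001v000
000000000
000000000
000000000
step 4: 000000000
000000000
000011000
0000<1000
000000000
000000000
000000000
step 5: 000000000
000000000
000011000
000001000
0000v0000
000000000
000000000
step 6: 000000000
000000000
000011000
000001000
000<10000
000000000
000000000
step 7: 000000000
000000000
000011000
000^01000
000110000
000000000
000000000
step 8: 000000000
000000000
000011000
0001>1000
000110000
000000000
000000000
step 9: 000000000
000000000
000011000
000111000
0001v0000
000000000
000000000
step 10: 000000000
000000000
000011000
000111000
00010>000
000000000
000000000
step 11: 000000000
000000000
000011000
000111000
000101000
00000v000
000000000
step 12: 000000000
000000000
000011000
000111000
000101000
0000<1000
000000000
step 13: 000000000
000000000
000011000
000111000
0001^1000
000011000
000000000

4,4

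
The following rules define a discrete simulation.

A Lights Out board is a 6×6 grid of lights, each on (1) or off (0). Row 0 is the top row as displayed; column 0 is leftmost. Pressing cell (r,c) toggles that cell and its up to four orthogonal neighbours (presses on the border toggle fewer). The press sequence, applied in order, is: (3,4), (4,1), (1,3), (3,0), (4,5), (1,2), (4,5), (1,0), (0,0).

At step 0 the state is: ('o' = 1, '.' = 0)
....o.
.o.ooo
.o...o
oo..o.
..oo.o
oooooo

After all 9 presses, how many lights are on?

[0] ....o.
.o.ooo
.o...o
oo..o.
..oo.o
oooooo
[1] ....o.
.o.ooo
.o..oo
oo.o.o
..oooo
oooooo
[2] ....o.
.o.ooo
.o..oo
o..o.o
oo.ooo
o.oooo
[3] ...oo.
.oo..o
.o.ooo
o..o.o
oo.ooo
o.oooo
[4] ...oo.
.oo..o
oo.ooo
.o.o.o
.o.ooo
o.oooo
[5] ...oo.
.oo..o
oo.ooo
.o.o..
.o.o..
o.ooo.
[6] ..ooo.
...o.o
oooooo
.o.o..
.o.o..
o.ooo.
[7] ..ooo.
...o.o
oooooo
.o.o.o
.o.ooo
o.oooo
[8] o.ooo.
oo.o.o
.ooooo
.o.o.o
.o.ooo
o.oooo
[9] .oooo.
.o.o.o
.ooooo
.o.o.o
.o.ooo
o.oooo

24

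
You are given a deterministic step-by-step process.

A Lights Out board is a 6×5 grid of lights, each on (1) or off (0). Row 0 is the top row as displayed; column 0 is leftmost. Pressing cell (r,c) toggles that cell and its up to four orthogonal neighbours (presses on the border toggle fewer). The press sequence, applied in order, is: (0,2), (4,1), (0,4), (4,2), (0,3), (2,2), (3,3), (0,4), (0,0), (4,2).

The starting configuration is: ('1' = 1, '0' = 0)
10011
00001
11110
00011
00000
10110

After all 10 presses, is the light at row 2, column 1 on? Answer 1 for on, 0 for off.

0

t=0: 10011
00001
11110
00011
00000
10110
t=1: 11101
00101
11110
00011
00000
10110
t=2: 11101
00101
11110
01011
11100
11110
t=3: 11110
00100
11110
01011
11100
11110
t=4: 11110
00100
11110
01111
10010
11010
t=5: 11001
00110
11110
01111
10010
11010
t=6: 11001
00010
10000
01011
10010
11010
t=7: 11001
00010
10010
01100
10000
11010
t=8: 11010
00011
10010
01100
10000
11010
t=9: 00010
10011
10010
01100
10000
11010
t=10: 00010
10011
10010
01000
11110
11110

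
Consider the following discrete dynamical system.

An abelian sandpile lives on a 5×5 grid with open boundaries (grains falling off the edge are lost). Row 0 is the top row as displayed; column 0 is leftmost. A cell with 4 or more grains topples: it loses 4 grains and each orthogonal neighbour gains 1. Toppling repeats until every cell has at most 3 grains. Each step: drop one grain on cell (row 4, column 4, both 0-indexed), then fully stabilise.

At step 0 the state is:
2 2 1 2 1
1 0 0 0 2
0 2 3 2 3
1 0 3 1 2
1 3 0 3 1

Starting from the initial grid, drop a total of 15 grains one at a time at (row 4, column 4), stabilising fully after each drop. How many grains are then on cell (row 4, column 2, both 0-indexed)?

1

[0] 2 2 1 2 1
1 0 0 0 2
0 2 3 2 3
1 0 3 1 2
1 3 0 3 1
[1] 2 2 1 2 1
1 0 0 0 2
0 2 3 2 3
1 0 3 1 2
1 3 0 3 2
[2] 2 2 1 2 1
1 0 0 0 2
0 2 3 2 3
1 0 3 1 2
1 3 0 3 3
[3] 2 2 1 2 1
1 0 0 0 2
0 2 3 2 3
1 0 3 2 3
1 3 1 0 1
[4] 2 2 1 2 1
1 0 0 0 2
0 2 3 2 3
1 0 3 2 3
1 3 1 0 2
[5] 2 2 1 2 1
1 0 0 0 2
0 2 3 2 3
1 0 3 2 3
1 3 1 0 3
[6] 2 2 1 2 1
1 0 0 0 3
0 2 3 3 0
1 0 3 3 1
1 3 1 1 1
[7] 2 2 1 2 1
1 0 0 0 3
0 2 3 3 0
1 0 3 3 1
1 3 1 1 2
[8] 2 2 1 2 1
1 0 0 0 3
0 2 3 3 0
1 0 3 3 1
1 3 1 1 3
[9] 2 2 1 2 1
1 0 0 0 3
0 2 3 3 0
1 0 3 3 2
1 3 1 2 0
[10] 2 2 1 2 1
1 0 0 0 3
0 2 3 3 0
1 0 3 3 2
1 3 1 2 1
[11] 2 2 1 2 1
1 0 0 0 3
0 2 3 3 0
1 0 3 3 2
1 3 1 2 2
[12] 2 2 1 2 1
1 0 0 0 3
0 2 3 3 0
1 0 3 3 2
1 3 1 2 3
[13] 2 2 1 2 1
1 0 0 0 3
0 2 3 3 0
1 0 3 3 3
1 3 1 3 0
[14] 2 2 1 2 1
1 0 0 0 3
0 2 3 3 0
1 0 3 3 3
1 3 1 3 1
[15] 2 2 1 2 1
1 0 0 0 3
0 2 3 3 0
1 0 3 3 3
1 3 1 3 2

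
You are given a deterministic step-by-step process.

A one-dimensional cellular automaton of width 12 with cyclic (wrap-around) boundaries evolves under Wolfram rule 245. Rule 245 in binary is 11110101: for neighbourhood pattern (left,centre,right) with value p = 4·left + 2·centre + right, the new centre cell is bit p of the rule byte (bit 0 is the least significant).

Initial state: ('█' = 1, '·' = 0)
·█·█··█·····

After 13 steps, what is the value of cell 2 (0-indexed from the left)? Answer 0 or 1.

t=0: ·█·█··█·····
t=1: ·████·██████
t=2: █·████·█████
t=3: ██·████·████
t=4: ███·████·███
t=5: ████·████·██
t=6: █████·████·█
t=7: ██████·████·
t=8: ·██████·████
t=9: █·██████·███
t=10: ██·██████·██
t=11: ███·██████·█
t=12: ████·██████·
t=13: ·████·██████

1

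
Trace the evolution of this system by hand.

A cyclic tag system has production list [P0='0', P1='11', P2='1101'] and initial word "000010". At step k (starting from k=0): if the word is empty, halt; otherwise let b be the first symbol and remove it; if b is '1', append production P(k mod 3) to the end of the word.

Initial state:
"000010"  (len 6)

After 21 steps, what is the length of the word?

k=0  "000010"  (len 6)
k=1  "00010"  (len 5)
k=2  "0010"  (len 4)
k=3  "010"  (len 3)
k=4  "10"  (len 2)
k=5  "011"  (len 3)
k=6  "11"  (len 2)
k=7  "10"  (len 2)
k=8  "011"  (len 3)
k=9  "11"  (len 2)
k=10  "10"  (len 2)
k=11  "011"  (len 3)
k=12  "11"  (len 2)
k=13  "10"  (len 2)
k=14  "011"  (len 3)
k=15  "11"  (len 2)
k=16  "10"  (len 2)
k=17  "011"  (len 3)
k=18  "11"  (len 2)
k=19  "10"  (len 2)
k=20  "011"  (len 3)
k=21  "11"  (len 2)

2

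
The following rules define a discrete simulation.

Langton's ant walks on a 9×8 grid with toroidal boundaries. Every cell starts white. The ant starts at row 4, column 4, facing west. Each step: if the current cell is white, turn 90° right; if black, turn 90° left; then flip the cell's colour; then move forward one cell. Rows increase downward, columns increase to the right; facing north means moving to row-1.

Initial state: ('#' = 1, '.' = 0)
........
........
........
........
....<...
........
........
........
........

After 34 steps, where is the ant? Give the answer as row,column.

0) ........
........
........
........
....<...
........
........
........
........
1) ........
........
........
....^...
....#...
........
........
........
........
2) ........
........
........
....#>..
....#...
........
........
........
........
3) ........
........
........
....##..
....#v..
........
........
........
........
4) ........
........
........
....##..
....<#..
........
........
........
........
5) ........
........
........
....##..
.....#..
....v...
........
........
........
6) ........
........
........
....##..
.....#..
...<#...
........
........
........
7) ........
........
........
....##..
...^.#..
...##...
........
........
........
8) ........
........
........
....##..
...#>#..
...##...
........
........
........
9) ........
........
........
....##..
...###..
...#v...
........
........
........
10) ........
........
........
....##..
...###..
...#.>..
........
........
........
11) ........
........
........
....##..
...###..
...#.#..
.....v..
........
........
12) ........
........
........
....##..
...###..
...#.#..
....<#..
........
........
13) ........
........
........
....##..
...###..
...#^#..
....##..
........
........
14) ........
........
........
....##..
...###..
...##>..
....##..
........
........
15) ........
........
........
....##..
...##^..
...##...
....##..
........
........
16) ........
........
........
....##..
...#<...
...##...
....##..
........
........
17) ........
........
........
....##..
...#....
...#v...
....##..
........
........
18) ........
........
........
....##..
...#....
...#.>..
....##..
........
........
19) ........
........
........
....##..
...#....
...#.#..
....#v..
........
........
20) ........
........
........
....##..
...#....
...#.#..
....#.>.
........
........
21) ........
........
........
....##..
...#....
...#.#..
....#.#.
......v.
........
22) ........
........
........
....##..
...#....
...#.#..
....#.#.
.....<#.
........
23) ........
........
........
....##..
...#....
...#.#..
....#^#.
.....##.
........
24) ........
........
........
....##..
...#....
...#.#..
....##>.
.....##.
........
25) ........
........
........
....##..
...#....
...#.#^.
....##..
.....##.
........
26) ........
........
........
....##..
...#....
...#.##>
....##..
.....##.
........
27) ........
........
........
....##..
...#....
...#.###
....##.v
.....##.
........
28) ........
........
........
....##..
...#....
...#.###
....##<#
.....##.
........
29) ........
........
........
....##..
...#....
...#.#^#
....####
.....##.
........
30) ........
........
........
....##..
...#....
...#.<.#
....####
.....##.
........
31) ........
........
........
....##..
...#....
...#...#
....#v##
.....##.
........
32) ........
........
........
....##..
...#....
...#...#
....#.>#
.....##.
........
33) ........
........
........
....##..
...#....
...#..^#
....#..#
.....##.
........
34) ........
........
........
....##..
...#....
...#..#>
....#..#
.....##.
........

5,7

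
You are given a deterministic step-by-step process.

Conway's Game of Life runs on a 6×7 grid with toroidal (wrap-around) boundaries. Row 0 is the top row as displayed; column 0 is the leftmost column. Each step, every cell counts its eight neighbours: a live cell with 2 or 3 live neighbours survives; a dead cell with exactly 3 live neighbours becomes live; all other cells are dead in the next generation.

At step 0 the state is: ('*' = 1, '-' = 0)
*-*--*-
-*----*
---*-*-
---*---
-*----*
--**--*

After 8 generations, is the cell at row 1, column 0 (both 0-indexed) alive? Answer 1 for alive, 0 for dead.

0

k=0  *-*--*-
-*----*
---*-*-
---*---
-*----*
--**--*
k=1  *-**-*-
***-***
--*-*--
--*-*--
*--*---
--**-**
k=2  -------
*------
*-*-*-*
-**-*--
-*---**
*----*-
k=3  ------*
**----*
*-*--**
--*-*--
-**-***
*----*-
k=4  -*---*-
-*-----
--**-*-
--*-*--
***-*-*
**--*--
k=5  -**----
-*--*--
-****--
*---*-*
--*-*-*
---**--
k=6  -**-*--
*---*--
-**-*--
*---*-*
*---*-*
-*--**-
k=7  ***-*--
*---**-
-*--*-*
----*-*
-*-**--
-**-*-*
k=8  --*-*--
--*-*--
---**-*
--*-*--
-*--*--
----*--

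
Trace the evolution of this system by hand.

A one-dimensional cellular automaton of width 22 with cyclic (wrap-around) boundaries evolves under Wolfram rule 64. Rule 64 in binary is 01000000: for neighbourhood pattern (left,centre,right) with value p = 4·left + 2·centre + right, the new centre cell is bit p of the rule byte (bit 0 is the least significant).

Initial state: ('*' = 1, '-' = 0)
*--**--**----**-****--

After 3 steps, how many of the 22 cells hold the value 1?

0

step 0: *--**--**----**-****--
step 1: ----*---*-----*----*--
step 2: ----------------------
step 3: ----------------------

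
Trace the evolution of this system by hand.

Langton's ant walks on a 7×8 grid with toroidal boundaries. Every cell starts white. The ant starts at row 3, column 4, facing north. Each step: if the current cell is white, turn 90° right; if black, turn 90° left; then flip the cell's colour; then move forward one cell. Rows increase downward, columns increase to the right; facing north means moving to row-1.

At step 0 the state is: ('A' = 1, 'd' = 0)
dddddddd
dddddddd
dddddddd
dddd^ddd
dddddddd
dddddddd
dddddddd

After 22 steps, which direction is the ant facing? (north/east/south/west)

t=0: dddddddd
dddddddd
dddddddd
dddd^ddd
dddddddd
dddddddd
dddddddd
t=1: dddddddd
dddddddd
dddddddd
ddddA>dd
dddddddd
dddddddd
dddddddd
t=2: dddddddd
dddddddd
dddddddd
ddddAAdd
dddddvdd
dddddddd
dddddddd
t=3: dddddddd
dddddddd
dddddddd
ddddAAdd
dddd<Add
dddddddd
dddddddd
t=4: dddddddd
dddddddd
dddddddd
dddd^Add
ddddAAdd
dddddddd
dddddddd
t=5: dddddddd
dddddddd
dddddddd
ddd<dAdd
ddddAAdd
dddddddd
dddddddd
t=6: dddddddd
dddddddd
ddd^dddd
dddAdAdd
ddddAAdd
dddddddd
dddddddd
t=7: dddddddd
dddddddd
dddA>ddd
dddAdAdd
ddddAAdd
dddddddd
dddddddd
t=8: dddddddd
dddddddd
dddAAddd
dddAvAdd
ddddAAdd
dddddddd
dddddddd
t=9: dddddddd
dddddddd
dddAAddd
ddd<AAdd
ddddAAdd
dddddddd
dddddddd
t=10: dddddddd
dddddddd
dddAAddd
ddddAAdd
dddvAAdd
dddddddd
dddddddd
t=11: dddddddd
dddddddd
dddAAddd
ddddAAdd
dd<AAAdd
dddddddd
dddddddd
t=12: dddddddd
dddddddd
dddAAddd
dd^dAAdd
ddAAAAdd
dddddddd
dddddddd
t=13: dddddddd
dddddddd
dddAAddd
ddA>AAdd
ddAAAAdd
dddddddd
dddddddd
t=14: dddddddd
dddddddd
dddAAddd
ddAAAAdd
ddAvAAdd
dddddddd
dddddddd
t=15: dddddddd
dddddddd
dddAAddd
ddAAAAdd
ddAd>Add
dddddddd
dddddddd
t=16: dddddddd
dddddddd
dddAAddd
ddAA^Add
ddAddAdd
dddddddd
dddddddd
t=17: dddddddd
dddddddd
dddAAddd
ddA<dAdd
ddAddAdd
dddddddd
dddddddd
t=18: dddddddd
dddddddd
dddAAddd
ddAddAdd
ddAvdAdd
dddddddd
dddddddd
t=19: dddddddd
dddddddd
dddAAddd
ddAddAdd
dd<AdAdd
dddddddd
dddddddd
t=20: dddddddd
dddddddd
dddAAddd
ddAddAdd
dddAdAdd
ddvddddd
dddddddd
t=21: dddddddd
dddddddd
dddAAddd
ddAddAdd
dddAdAdd
d<Addddd
dddddddd
t=22: dddddddd
dddddddd
dddAAddd
ddAddAdd
d^dAdAdd
dAAddddd
dddddddd

north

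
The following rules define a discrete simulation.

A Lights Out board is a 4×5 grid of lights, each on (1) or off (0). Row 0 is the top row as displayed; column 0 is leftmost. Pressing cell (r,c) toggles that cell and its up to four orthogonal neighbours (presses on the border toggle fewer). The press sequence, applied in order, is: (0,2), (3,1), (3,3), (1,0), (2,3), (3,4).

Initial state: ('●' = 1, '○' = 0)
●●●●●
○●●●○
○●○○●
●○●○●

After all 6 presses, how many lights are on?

k=0  ●●●●●
○●●●○
○●○○●
●○●○●
k=1  ●○○○●
○●○●○
○●○○●
●○●○●
k=2  ●○○○●
○●○●○
○○○○●
○●○○●
k=3  ●○○○●
○●○●○
○○○●●
○●●●○
k=4  ○○○○●
●○○●○
●○○●●
○●●●○
k=5  ○○○○●
●○○○○
●○●○○
○●●○○
k=6  ○○○○●
●○○○○
●○●○●
○●●●●

9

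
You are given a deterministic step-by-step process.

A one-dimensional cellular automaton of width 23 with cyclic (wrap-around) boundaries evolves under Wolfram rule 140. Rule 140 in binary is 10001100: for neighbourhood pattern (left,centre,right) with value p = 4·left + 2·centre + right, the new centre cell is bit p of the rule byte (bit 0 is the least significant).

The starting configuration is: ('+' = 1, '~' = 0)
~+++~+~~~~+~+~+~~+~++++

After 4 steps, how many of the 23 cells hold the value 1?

7

step 0: ~+++~+~~~~+~+~+~~+~++++
step 1: ~++~~+~~~~+~+~+~~+~+++~
step 2: ~+~~~+~~~~+~+~+~~+~++~~
step 3: ~+~~~+~~~~+~+~+~~+~+~~~
step 4: ~+~~~+~~~~+~+~+~~+~+~~~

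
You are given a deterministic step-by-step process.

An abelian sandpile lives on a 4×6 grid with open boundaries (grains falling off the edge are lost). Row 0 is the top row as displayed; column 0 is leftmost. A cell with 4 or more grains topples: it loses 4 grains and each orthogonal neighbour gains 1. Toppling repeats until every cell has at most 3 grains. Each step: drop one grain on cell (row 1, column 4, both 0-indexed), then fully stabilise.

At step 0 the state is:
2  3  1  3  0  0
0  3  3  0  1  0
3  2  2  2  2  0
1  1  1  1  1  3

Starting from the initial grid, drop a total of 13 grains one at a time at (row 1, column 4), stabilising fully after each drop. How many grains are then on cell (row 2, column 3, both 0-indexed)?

3

k=0  2  3  1  3  0  0
0  3  3  0  1  0
3  2  2  2  2  0
1  1  1  1  1  3
k=1  2  3  1  3  0  0
0  3  3  0  2  0
3  2  2  2  2  0
1  1  1  1  1  3
k=2  2  3  1  3  0  0
0  3  3  0  3  0
3  2  2  2  2  0
1  1  1  1  1  3
k=3  2  3  1  3  1  0
0  3  3  1  0  1
3  2  2  2  3  0
1  1  1  1  1  3
k=4  2  3  1  3  1  0
0  3  3  1  1  1
3  2  2  2  3  0
1  1  1  1  1  3
k=5  2  3  1  3  1  0
0  3  3  1  2  1
3  2  2  2  3  0
1  1  1  1  1  3
k=6  2  3  1  3  1  0
0  3  3  1  3  1
3  2  2  2  3  0
1  1  1  1  1  3
k=7  2  3  1  3  2  0
0  3  3  2  1  2
3  2  2  3  0  1
1  1  1  1  2  3
k=8  2  3  1  3  2  0
0  3  3  2  2  2
3  2  2  3  0  1
1  1  1  1  2  3
k=9  2  3  1  3  2  0
0  3  3  2  3  2
3  2  2  3  0  1
1  1  1  1  2  3
k=10  2  3  1  3  3  0
0  3  3  3  0  3
3  2  2  3  1  1
1  1  1  1  2  3
k=11  2  3  1  3  3  0
0  3  3  3  1  3
3  2  2  3  1  1
1  1  1  1  2  3
k=12  2  3  1  3  3  0
0  3  3  3  2  3
3  2  2  3  1  1
1  1  1  1  2  3
k=13  2  3  1  3  3  0
0  3  3  3  3  3
3  2  2  3  1  1
1  1  1  1  2  3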